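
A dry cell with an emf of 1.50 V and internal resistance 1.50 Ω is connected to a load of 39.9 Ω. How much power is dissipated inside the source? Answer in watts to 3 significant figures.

The source's internal resistance is just another series element carrying I; its dissipation is I²r.
I = ε / (r + R) = 1.50 / (1.50 + 39.9) = 0.03623 A
P_int = I² r = (0.03623)² × 1.50 = 0.001969 W

0.00197 W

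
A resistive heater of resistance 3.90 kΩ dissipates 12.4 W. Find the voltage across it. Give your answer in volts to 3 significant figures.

220 V

Inverting the appropriate power form: V = √(P R).
V = √(12.4 × 3900) = 219.9 V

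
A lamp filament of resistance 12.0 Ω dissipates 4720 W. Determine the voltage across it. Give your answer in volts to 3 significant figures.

238 V

From P = V I = I²R = V²/R, with the two given quantities we get V = √(P R).
V = √(4720 × 12.0) = 238.0 V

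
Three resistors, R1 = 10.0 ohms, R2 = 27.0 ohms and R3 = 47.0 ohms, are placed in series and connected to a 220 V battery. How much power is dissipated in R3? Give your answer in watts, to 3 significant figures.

Series elements share the same current, so find I first, then use P = I²R.
R_total = 10.0 + 27.0 + 47.0 = 84.00 Ω
I = V / R_total = 220 / 84.00 = 2.619 A
P_R3 = I² × R3 = (2.619)² × 47.0 = 322.4 W

322 W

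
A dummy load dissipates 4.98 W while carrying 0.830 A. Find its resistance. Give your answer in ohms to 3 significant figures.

The two known quantities fix the third via R = P / I².
R = 4.98 / (0.8300)² = 7.229 Ω

7.23 Ω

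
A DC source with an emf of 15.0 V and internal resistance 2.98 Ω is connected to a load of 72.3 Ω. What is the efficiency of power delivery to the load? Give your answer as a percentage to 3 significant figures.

Both r and R carry the same current, so the power split is just the resistance split: η = R/(R+r).
η = R / (R + r) = 72.3 / (72.3 + 2.98) = 0.9604

96.0 %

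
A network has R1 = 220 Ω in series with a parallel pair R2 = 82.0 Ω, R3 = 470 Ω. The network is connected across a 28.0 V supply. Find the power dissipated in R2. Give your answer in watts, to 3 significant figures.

0.555 W

Replace R2 and R3 with their parallel equivalent so the circuit becomes R1 in series with R_p.
R_p = (82.0×470)/(82.0+470) = 69.82 Ω
R_total = 220 + 69.82 = 289.8 Ω
I = V / R_total = 28.0 / 289.8 = 0.09661 A
Voltage across the parallel pair: V_p = I × R_p = 0.09661 × 69.82 = 6.745 V
R2 sees V_p directly, so P = V_p² / R2.
P_R2 = (6.745)² / 82.0 = 0.5549 W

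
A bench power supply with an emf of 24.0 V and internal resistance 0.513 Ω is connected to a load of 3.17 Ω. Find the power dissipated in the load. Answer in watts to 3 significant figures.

With r and R in series, I = ε/(r+R); the load dissipates I²R.
I = ε / (r + R) = 24.0 / (0.513 + 3.17) = 6.516 A
P_load = I² R = (6.516)² × 3.17 = 134.6 W

135 W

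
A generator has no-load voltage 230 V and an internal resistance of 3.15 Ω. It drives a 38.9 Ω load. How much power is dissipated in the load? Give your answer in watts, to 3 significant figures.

1160 W

Find the circuit current first, then P = I²R for the load (series elements share I).
I = ε / (r + R) = 230 / (3.15 + 38.9) = 5.470 A
P_load = I² R = (5.470)² × 38.9 = 1164 W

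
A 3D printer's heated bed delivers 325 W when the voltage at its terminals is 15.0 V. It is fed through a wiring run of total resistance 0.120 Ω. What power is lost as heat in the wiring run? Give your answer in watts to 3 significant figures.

56.3 W

The wiring run and load are in series, so the same current flows in both; the loss is I²R_line.
I = P / V = 325 / 15.0 = 21.67 A through the wiring run.
P_line = I² R_line = (21.67)² × 0.120 = 56.33 W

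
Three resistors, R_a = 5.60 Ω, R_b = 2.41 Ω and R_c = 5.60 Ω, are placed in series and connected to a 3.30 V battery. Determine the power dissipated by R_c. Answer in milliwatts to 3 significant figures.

Every series element carries the same I. Get I from the total resistance, then P = I² × R_c.
R_total = 5.60 + 2.41 + 5.60 = 13.61 Ω
I = V / R_total = 3.30 / 13.61 = 0.2425 A
P_R_c = I² × R_c = (0.2425)² × 5.60 = 0.3292 W

329 mW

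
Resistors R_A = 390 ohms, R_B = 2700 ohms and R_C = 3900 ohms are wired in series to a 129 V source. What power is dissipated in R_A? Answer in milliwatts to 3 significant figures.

Every series element carries the same I. Get I from the total resistance, then P = I² × R_A.
R_total = 390 + 2700 + 3900 = 6990 Ω
I = V / R_total = 129 / 6990 = 0.01845 A
P_R_A = I² × R_A = (0.01845)² × 390 = 0.1328 W

133 mW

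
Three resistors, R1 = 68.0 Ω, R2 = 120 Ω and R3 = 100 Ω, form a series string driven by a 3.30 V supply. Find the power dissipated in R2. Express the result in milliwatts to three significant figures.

15.8 mW

The current is common to all series resistors; compute it, then apply P = I²R for the target.
R_total = 68.0 + 120 + 100 = 288.0 Ω
I = V / R_total = 3.30 / 288.0 = 0.01146 A
P_R2 = I² × R2 = (0.01146)² × 120 = 0.01576 W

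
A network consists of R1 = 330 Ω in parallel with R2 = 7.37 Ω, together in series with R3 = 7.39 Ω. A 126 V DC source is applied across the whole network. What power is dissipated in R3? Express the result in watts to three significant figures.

550 W

First find R_p for the parallel pair, then treat R_p + R3 as a series loop.
R_p = (330×7.37)/(330+7.37) = 7.209 Ω
R_total = R_p + 7.39 = 7.209 + 7.39 = 14.60 Ω
I = V / R_total = 126 / 14.60 = 8.631 A
R3 is the series element, so its power is I²R.
P_R3 = (8.631)² × 7.39 = 550.5 W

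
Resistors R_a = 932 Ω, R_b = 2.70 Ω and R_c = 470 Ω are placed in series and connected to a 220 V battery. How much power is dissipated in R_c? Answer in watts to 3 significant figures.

Since the resistors are in series they all carry the loop current I = V/R_total; the power in any one is I²R.
R_total = 932 + 2.70 + 470 = 1405 Ω
I = V / R_total = 220 / 1405 = 0.1566 A
P_R_c = I² × R_c = (0.1566)² × 470 = 11.53 W

11.5 W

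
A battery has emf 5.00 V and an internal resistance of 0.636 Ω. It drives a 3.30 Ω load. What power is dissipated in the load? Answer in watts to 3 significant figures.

With r and R in series, I = ε/(r+R); the load dissipates I²R.
I = ε / (r + R) = 5.00 / (0.636 + 3.30) = 1.270 A
P_load = I² R = (1.270)² × 3.30 = 5.325 W

5.33 W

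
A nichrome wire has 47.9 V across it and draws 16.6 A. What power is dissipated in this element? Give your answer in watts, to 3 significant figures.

With V and I both given, power follows immediately from P = V I.
P = 47.9 V × 16.60 A = 795.1 W

795 W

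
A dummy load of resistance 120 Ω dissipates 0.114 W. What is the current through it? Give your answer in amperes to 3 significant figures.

0.0308 A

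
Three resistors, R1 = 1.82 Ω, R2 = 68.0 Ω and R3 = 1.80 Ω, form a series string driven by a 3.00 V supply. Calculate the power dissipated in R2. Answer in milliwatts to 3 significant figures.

Every series element carries the same I. Get I from the total resistance, then P = I² × R2.
R_total = 1.82 + 68.0 + 1.80 = 71.62 Ω
I = V / R_total = 3.00 / 71.62 = 0.04189 A
P_R2 = I² × R2 = (0.04189)² × 68.0 = 0.1193 W

119 mW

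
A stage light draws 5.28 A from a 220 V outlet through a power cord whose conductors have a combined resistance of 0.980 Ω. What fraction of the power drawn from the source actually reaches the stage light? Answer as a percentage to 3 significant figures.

The power cord carries the full 5.28 A.
P_line = I² R_line = (5.280)² × 0.980 = 27.32 W
P_source = V I = 220 × 5.280 = 1162 W; P_load = 1134 W
η = P_load / P_source = 1134 / 1162 = 0.9765

97.6 %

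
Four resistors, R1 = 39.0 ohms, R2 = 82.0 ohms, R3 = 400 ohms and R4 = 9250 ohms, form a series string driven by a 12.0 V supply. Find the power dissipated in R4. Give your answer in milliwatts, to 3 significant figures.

Series elements share the same current, so find I first, then use P = I²R.
R_total = 39.0 + 82.0 + 400 + 9250 = 9771 Ω
I = V / R_total = 12.0 / 9771 = 0.001228 A
P_R4 = I² × R4 = (0.001228)² × 9250 = 0.01395 W

14.0 mW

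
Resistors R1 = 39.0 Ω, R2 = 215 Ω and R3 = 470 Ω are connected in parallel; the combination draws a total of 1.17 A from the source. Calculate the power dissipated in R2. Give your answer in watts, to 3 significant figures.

Parallel branches share V, not I — compute V via R_eq, then use V²/R for the target branch.
1/R_eq = 1/39.0 + 1/215 + 1/470 ⇒ R_eq = 30.85 Ω
V = I_total × R_eq = 1.170 × 30.85 = 36.09 V
P_R2 = V² / R2 = (36.09)² / 215 = 6.058 W

6.06 W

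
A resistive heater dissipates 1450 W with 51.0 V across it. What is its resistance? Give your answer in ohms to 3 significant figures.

1.79 Ω

The two known quantities fix the third via R = V² / P.
R = (51.0)² / 1450 = 1.794 Ω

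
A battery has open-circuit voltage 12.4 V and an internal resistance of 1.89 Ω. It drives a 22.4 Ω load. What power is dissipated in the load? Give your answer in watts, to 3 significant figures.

Find the circuit current first, then P = I²R for the load (series elements share I).
I = ε / (r + R) = 12.4 / (1.89 + 22.4) = 0.5105 A
P_load = I² R = (0.5105)² × 22.4 = 5.838 W

5.84 W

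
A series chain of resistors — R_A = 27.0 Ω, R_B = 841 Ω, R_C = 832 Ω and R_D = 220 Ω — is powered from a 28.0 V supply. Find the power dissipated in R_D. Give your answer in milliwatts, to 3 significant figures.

46.8 mW

Since the resistors are in series they all carry the loop current I = V/R_total; the power in any one is I²R.
R_total = 27.0 + 841 + 832 + 220 = 1920 Ω
I = V / R_total = 28.0 / 1920 = 0.01458 A
P_R_D = I² × R_D = (0.01458)² × 220 = 0.04679 W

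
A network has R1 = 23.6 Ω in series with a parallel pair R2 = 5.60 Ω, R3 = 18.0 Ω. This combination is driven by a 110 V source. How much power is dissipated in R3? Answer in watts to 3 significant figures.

15.8 W

Collapse R2‖R3 to a single equivalent, reducing the network to two series elements.
R_p = (5.60×18.0)/(5.60+18.0) = 4.271 Ω
R_total = 23.6 + 4.271 = 27.87 Ω
I = V / R_total = 110 / 27.87 = 3.947 A
Voltage across the parallel pair: V_p = I × R_p = 3.947 × 4.271 = 16.86 V
R3 sees V_p directly, so P = V_p² / R3.
P_R3 = (16.86)² / 18.0 = 15.79 W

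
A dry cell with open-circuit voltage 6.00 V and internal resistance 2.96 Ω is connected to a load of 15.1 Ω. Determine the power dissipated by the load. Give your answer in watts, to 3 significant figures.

Load and internal resistance form a series loop — compute the loop current, then the load power via I²R.
I = ε / (r + R) = 6.00 / (2.96 + 15.1) = 0.3322 A
P_load = I² R = (0.3322)² × 15.1 = 1.667 W

1.67 W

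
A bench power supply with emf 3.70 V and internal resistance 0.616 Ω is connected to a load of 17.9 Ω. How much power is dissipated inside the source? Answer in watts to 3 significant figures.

0.0246 W

Internal loss is I²r, with I set by the total series resistance r+R.
I = ε / (r + R) = 3.70 / (0.616 + 17.9) = 0.1998 A
P_int = I² r = (0.1998)² × 0.616 = 0.02460 W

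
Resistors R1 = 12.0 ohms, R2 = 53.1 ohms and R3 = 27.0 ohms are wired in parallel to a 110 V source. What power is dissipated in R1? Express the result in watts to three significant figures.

1010 W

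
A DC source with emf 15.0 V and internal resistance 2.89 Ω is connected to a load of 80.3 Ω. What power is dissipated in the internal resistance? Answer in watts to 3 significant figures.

Internal loss is I²r, with I set by the total series resistance r+R.
I = ε / (r + R) = 15.0 / (2.89 + 80.3) = 0.1803 A
P_int = I² r = (0.1803)² × 2.89 = 0.09396 W

0.0940 W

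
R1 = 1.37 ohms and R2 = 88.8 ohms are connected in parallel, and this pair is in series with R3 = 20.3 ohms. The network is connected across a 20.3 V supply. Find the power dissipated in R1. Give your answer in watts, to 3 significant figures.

Collapse the R1‖R2 pair into one equivalent R_p; then R_p and R3 form a series string.
R_p = (1.37×88.8)/(1.37+88.8) = 1.349 Ω
R_total = R_p + 20.3 = 1.349 + 20.3 = 21.65 Ω
I = V / R_total = 20.3 / 21.65 = 0.9377 A
Voltage across the parallel pair: V_p = I × R_p = 0.9377 × 1.349 = 1.265 V
R1 sits across V_p; its power is V_p²/R.
P_R1 = (1.265)² / 1.37 = 1.168 W

1.17 W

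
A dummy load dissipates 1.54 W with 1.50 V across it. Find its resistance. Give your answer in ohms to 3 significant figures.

1.46 Ω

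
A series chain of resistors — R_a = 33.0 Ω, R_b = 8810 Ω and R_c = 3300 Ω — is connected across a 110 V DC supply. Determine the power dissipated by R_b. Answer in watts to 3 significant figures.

In a series string the same current flows through every resistor — find that current, then P = I²R for the one we want.
R_total = 33.0 + 8810 + 3300 = 12140 Ω
I = V / R_total = 110 / 12140 = 0.009059 A
P_R_b = I² × R_b = (0.009059)² × 8810 = 0.7230 W

0.723 W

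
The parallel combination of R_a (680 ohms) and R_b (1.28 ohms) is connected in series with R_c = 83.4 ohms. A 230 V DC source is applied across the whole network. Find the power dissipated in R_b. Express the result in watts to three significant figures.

Combine R_a and R_b into their parallel equivalent first, reducing the network to two series resistors.
R_p = (680×1.28)/(680+1.28) = 1.278 Ω
R_total = R_p + 83.4 = 1.278 + 83.4 = 84.68 Ω
I = V / R_total = 230 / 84.68 = 2.716 A
Voltage across the parallel pair: V_p = I × R_p = 2.716 × 1.278 = 3.470 V
R_b has V_p across it, so P = V_p²/R_b.
P_R_b = (3.470)² / 1.28 = 9.408 W

9.41 W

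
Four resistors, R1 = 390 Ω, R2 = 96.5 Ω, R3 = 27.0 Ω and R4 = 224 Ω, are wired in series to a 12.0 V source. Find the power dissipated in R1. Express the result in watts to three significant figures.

0.103 W

In a series string the same current flows through every resistor — find that current, then P = I²R for the one we want.
R_total = 390 + 96.5 + 27.0 + 224 = 737.5 Ω
I = V / R_total = 12.0 / 737.5 = 0.01627 A
P_R1 = I² × R1 = (0.01627)² × 390 = 0.1033 W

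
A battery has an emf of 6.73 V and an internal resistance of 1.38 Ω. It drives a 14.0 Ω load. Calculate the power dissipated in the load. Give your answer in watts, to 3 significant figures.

2.68 W

Find the circuit current first, then P = I²R for the load (series elements share I).
I = ε / (r + R) = 6.73 / (1.38 + 14.0) = 0.4376 A
P_load = I² R = (0.4376)² × 14.0 = 2.681 W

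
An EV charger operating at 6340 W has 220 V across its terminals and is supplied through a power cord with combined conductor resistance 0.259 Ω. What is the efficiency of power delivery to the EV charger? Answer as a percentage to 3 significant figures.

I = P / V = 6340 / 220 = 28.82 A through the power cord.
P_line = I² R_line = (28.82)² × 0.259 = 215.1 W
P_source = P_load + P_line = 6340 + 215.1 = 6555 W
η = P_load / P_source = 6340 / 6555 = 0.9672

96.7 %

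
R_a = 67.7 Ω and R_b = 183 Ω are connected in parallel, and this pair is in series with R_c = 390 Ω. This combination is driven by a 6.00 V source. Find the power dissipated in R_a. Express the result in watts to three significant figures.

Collapse the R_a‖R_b pair into one equivalent R_p; then R_p and R_c form a series string.
R_p = (67.7×183)/(67.7+183) = 49.42 Ω
R_total = R_p + 390 = 49.42 + 390 = 439.4 Ω
I = V / R_total = 6.00 / 439.4 = 0.01365 A
Voltage across the parallel pair: V_p = I × R_p = 0.01365 × 49.42 = 0.6748 V
R_a has V_p across it, so P = V_p²/R_a.
P_R_a = (0.6748)² / 67.7 = 0.006726 W

0.00673 W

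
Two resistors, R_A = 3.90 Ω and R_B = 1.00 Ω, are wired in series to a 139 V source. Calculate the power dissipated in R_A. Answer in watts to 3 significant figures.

3140 W

Since the resistors are in series they all carry the loop current I = V/R_total; the power in any one is I²R.
R_total = 3.90 + 1.00 = 4.900 Ω
I = V / R_total = 139 / 4.900 = 28.37 A
P_R_A = I² × R_A = (28.37)² × 3.90 = 3138 W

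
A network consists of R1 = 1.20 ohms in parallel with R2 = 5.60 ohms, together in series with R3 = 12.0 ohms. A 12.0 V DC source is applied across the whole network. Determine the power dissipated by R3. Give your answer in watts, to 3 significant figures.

Reduce the parallel combination to a single R_p; the circuit then becomes R_p in series with the remaining resistor.
R_p = (1.20×5.60)/(1.20+5.60) = 0.9882 Ω
R_total = R_p + 12.0 = 0.9882 + 12.0 = 12.99 Ω
I = V / R_total = 12.0 / 12.99 = 0.9239 A
R3 is the series element, so its power is I²R.
P_R3 = (0.9239)² × 12.0 = 10.24 W

10.2 W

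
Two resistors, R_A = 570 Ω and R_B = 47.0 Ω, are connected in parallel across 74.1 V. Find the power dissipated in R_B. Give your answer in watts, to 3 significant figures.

Every branch has 74.1 V across it, so for R_B the power is simply V²/R.
P_R_B = V² / R_B = (74.1)² / 47.0 Ω = 116.8 W

117 W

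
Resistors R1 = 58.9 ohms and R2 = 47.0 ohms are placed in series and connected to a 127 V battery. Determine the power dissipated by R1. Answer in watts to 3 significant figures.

84.7 W

In a series string the same current flows through every resistor — find that current, then P = I²R for the one we want.
R_total = 58.9 + 47.0 = 105.9 Ω
I = V / R_total = 127 / 105.9 = 1.199 A
P_R1 = I² × R1 = (1.199)² × 58.9 = 84.71 W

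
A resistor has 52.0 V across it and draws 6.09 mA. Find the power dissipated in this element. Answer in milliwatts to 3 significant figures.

317 mW

V and I are known directly — P = V I, no intermediate step needed.
P = 52.0 V × 0.006090 A = 0.3167 W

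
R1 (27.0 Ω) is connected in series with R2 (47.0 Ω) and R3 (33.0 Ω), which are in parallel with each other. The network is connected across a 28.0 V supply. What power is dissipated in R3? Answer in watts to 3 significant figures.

Collapse R2‖R3 to a single equivalent, reducing the network to two series elements.
R_p = (47.0×33.0)/(47.0+33.0) = 19.39 Ω
R_total = 27.0 + 19.39 = 46.39 Ω
I = V / R_total = 28.0 / 46.39 = 0.6036 A
Voltage across the parallel pair: V_p = I × R_p = 0.6036 × 19.39 = 11.70 V
With V_p across R3, its power is V_p²/R3.
P_R3 = (11.70)² / 33.0 = 4.150 W

4.15 W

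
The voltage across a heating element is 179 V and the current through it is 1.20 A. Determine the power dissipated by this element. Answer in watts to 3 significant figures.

215 W

With V and I both given, power follows immediately from P = V I.
P = 179 V × 1.200 A = 214.8 W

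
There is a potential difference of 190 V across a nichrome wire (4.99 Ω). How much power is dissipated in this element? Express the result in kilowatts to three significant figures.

7.23 kW

We know the drop across the element and its resistance — P = V²/R, one step.
P = (190 V)² / 4.99 Ω = 7234 W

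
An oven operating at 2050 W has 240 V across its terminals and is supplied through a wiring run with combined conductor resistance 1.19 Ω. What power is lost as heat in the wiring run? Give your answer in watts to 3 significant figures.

Only the current and the line resistance are needed for the I²R loss.
I = P / V = 2050 / 240 = 8.542 A through the wiring run.
P_line = I² R_line = (8.542)² × 1.19 = 86.82 W

86.8 W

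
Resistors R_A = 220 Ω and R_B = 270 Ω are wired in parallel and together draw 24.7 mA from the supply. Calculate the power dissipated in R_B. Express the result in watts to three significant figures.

0.0332 W

Parallel branches share V, not I — compute V via R_eq, then use V²/R for the target branch.
1/R_eq = 1/220 + 1/270 ⇒ R_eq = 121.2 Ω
V = I_total × R_eq = 0.02470 × 121.2 = 2.994 V
P_R_B = V² / R_B = (2.994)² / 270 = 0.03321 W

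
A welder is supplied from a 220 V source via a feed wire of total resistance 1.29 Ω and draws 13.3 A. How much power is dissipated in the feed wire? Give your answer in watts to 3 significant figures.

The feed wire and load are in series, so the same current flows in both; the loss is I²R_line.
The feed wire carries the full 13.3 A.
P_line = I² R_line = (13.30)² × 1.29 = 228.2 W

228 W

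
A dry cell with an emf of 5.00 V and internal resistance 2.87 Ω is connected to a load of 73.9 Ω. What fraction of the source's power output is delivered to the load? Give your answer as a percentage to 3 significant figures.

96.3 %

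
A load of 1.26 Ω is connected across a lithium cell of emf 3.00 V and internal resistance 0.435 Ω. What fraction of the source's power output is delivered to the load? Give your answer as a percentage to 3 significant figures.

The source delivers εI, of which I²R reaches the load and I²r is lost; since I is common, η = R/(R+r).
η = R / (R + r) = 1.26 / (1.26 + 0.435) = 0.7434

74.3 %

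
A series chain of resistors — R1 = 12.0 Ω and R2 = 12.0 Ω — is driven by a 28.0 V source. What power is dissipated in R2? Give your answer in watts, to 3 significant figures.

16.3 W

Since the resistors are in series they all carry the loop current I = V/R_total; the power in any one is I²R.
R_total = 12.0 + 12.0 = 24.00 Ω
I = V / R_total = 28.0 / 24.00 = 1.167 A
P_R2 = I² × R2 = (1.167)² × 12.0 = 16.33 W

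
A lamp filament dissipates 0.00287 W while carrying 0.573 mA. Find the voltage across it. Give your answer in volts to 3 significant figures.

Rearranging the power relation for the two known quantities gives V = P / I.
V = 0.00287 / 0.0005730 = 5.009 V

5.01 V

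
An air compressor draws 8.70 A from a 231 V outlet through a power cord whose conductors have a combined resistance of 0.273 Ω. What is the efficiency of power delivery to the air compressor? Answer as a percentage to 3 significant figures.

The power cord carries the full 8.70 A.
P_line = I² R_line = (8.700)² × 0.273 = 20.66 W
P_source = V I = 231 × 8.700 = 2010 W; P_load = 1989 W
η = P_load / P_source = 1989 / 2010 = 0.9897

99.0 %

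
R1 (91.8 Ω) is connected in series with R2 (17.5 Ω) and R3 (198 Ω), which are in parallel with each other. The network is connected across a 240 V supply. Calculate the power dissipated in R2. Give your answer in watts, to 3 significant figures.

Reduce the parallel pair to R_p first; the network is then a simple series string.
R_p = (17.5×198)/(17.5+198) = 16.08 Ω
R_total = 91.8 + 16.08 = 107.9 Ω
I = V / R_total = 240 / 107.9 = 2.225 A
Voltage across the parallel pair: V_p = I × R_p = 2.225 × 16.08 = 35.77 V
R2 is across V_p, so use P = V²/R for that branch.
P_R2 = (35.77)² / 17.5 = 73.12 W

73.1 W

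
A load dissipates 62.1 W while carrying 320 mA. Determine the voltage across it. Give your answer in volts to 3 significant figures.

194 V

The two known quantities fix the third via V = P / I.
V = 62.1 / 0.3200 = 194.1 V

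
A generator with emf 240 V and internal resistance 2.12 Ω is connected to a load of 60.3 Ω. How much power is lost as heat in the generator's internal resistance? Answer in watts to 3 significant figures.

31.3 W

Internal loss is I²r, with I set by the total series resistance r+R.
I = ε / (r + R) = 240 / (2.12 + 60.3) = 3.845 A
P_int = I² r = (3.845)² × 2.12 = 31.34 W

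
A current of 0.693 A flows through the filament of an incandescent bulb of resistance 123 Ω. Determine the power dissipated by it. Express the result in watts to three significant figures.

59.1 W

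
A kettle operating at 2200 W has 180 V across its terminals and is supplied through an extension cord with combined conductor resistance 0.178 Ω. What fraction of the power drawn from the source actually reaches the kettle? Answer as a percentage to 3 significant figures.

I = P / V = 2200 / 180 = 12.22 A through the extension cord.
P_line = I² R_line = (12.22)² × 0.178 = 26.59 W
P_source = P_load + P_line = 2200 + 26.59 = 2227 W
η = P_load / P_source = 2200 / 2227 = 0.9881

98.8 %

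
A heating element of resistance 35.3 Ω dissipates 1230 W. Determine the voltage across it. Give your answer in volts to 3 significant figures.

Inverting the appropriate power form: V = √(P R).
V = √(1230 × 35.3) = 208.4 V

208 V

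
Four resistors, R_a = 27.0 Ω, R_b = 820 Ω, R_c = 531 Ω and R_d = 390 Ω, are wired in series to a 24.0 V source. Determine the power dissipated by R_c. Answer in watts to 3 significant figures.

Since the resistors are in series they all carry the loop current I = V/R_total; the power in any one is I²R.
R_total = 27.0 + 820 + 531 + 390 = 1768 Ω
I = V / R_total = 24.0 / 1768 = 0.01357 A
P_R_c = I² × R_c = (0.01357)² × 531 = 0.09785 W

0.0978 W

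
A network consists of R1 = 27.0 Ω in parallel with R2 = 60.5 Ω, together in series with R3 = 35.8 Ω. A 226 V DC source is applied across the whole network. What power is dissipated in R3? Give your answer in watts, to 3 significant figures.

Collapse the R1‖R2 pair into one equivalent R_p; then R_p and R3 form a series string.
R_p = (27.0×60.5)/(27.0+60.5) = 18.67 Ω
R_total = R_p + 35.8 = 18.67 + 35.8 = 54.47 Ω
I = V / R_total = 226 / 54.47 = 4.149 A
R3 carries the full series current, so P = I²R.
P_R3 = (4.149)² × 35.8 = 616.3 W

616 W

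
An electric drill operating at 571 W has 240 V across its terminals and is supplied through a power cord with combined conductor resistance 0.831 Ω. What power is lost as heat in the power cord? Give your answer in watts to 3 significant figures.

The power cord is a series resistance carrying the load current; its dissipation is I²R_line.
I = P / V = 571 / 240 = 2.379 A through the power cord.
P_line = I² R_line = (2.379)² × 0.831 = 4.704 W

4.70 W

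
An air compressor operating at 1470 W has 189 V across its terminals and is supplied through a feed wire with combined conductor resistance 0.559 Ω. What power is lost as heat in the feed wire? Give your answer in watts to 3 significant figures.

Line loss is just I²R for the cable — we know both I and R_line directly.
I = P / V = 1470 / 189 = 7.778 A through the feed wire.
P_line = I² R_line = (7.778)² × 0.559 = 33.82 W

33.8 W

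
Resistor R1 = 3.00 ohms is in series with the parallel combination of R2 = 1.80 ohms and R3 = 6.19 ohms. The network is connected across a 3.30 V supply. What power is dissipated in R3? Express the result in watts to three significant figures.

0.177 W

Replace R2 and R3 with their parallel equivalent so the circuit becomes R1 in series with R_p.
R_p = (1.80×6.19)/(1.80+6.19) = 1.394 Ω
R_total = 3.00 + 1.394 = 4.394 Ω
I = V / R_total = 3.30 / 4.394 = 0.7509 A
Voltage across the parallel pair: V_p = I × R_p = 0.7509 × 1.394 = 1.047 V
R3 sees V_p directly, so P = V_p² / R3.
P_R3 = (1.047)² / 6.19 = 0.1772 W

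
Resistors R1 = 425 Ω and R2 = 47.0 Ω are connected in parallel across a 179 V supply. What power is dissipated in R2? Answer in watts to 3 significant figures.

Parallel branches share the same voltage; P = V²/R gives the branch power in one step.
P_R2 = V² / R2 = (179)² / 47.0 Ω = 681.7 W

682 W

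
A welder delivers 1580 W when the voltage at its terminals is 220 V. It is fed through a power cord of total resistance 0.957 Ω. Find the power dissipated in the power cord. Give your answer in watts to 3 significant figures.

The power cord is a series resistance carrying the load current; its dissipation is I²R_line.
I = P / V = 1580 / 220 = 7.182 A through the power cord.
P_line = I² R_line = (7.182)² × 0.957 = 49.36 W

49.4 W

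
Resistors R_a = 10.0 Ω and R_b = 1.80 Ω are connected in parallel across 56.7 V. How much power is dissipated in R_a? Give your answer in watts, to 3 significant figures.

Parallel branches share the same voltage; P = V²/R gives the branch power in one step.
P_R_a = V² / R_a = (56.7)² / 10.0 Ω = 321.5 W

321 W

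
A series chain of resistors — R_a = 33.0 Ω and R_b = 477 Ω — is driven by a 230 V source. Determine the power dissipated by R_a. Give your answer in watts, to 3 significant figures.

6.71 W

Series elements share the same current, so find I first, then use P = I²R.
R_total = 33.0 + 477 = 510.0 Ω
I = V / R_total = 230 / 510.0 = 0.4510 A
P_R_a = I² × R_a = (0.4510)² × 33.0 = 6.712 W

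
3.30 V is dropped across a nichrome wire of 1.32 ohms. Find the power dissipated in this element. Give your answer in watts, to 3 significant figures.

8.25 W

Voltage and resistance are given, so P = V²/R is the one-step route.
P = (3.30 V)² / 1.32 Ω = 8.250 W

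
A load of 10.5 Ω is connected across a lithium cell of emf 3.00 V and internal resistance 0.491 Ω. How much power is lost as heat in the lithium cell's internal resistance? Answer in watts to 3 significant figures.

0.0366 W

The source's internal resistance is just another series element carrying I; its dissipation is I²r.
I = ε / (r + R) = 3.00 / (0.491 + 10.5) = 0.2730 A
P_int = I² r = (0.2730)² × 0.491 = 0.03658 W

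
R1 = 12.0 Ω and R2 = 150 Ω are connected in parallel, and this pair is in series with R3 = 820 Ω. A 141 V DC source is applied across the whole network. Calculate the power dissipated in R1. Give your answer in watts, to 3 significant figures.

0.296 W

First find R_p for the parallel pair, then treat R_p + R3 as a series loop.
R_p = (12.0×150)/(12.0+150) = 11.11 Ω
R_total = R_p + 820 = 11.11 + 820 = 831.1 Ω
I = V / R_total = 141 / 831.1 = 0.1697 A
Voltage across the parallel pair: V_p = I × R_p = 0.1697 × 11.11 = 1.885 V
R1 sits across V_p; its power is V_p²/R.
P_R1 = (1.885)² / 12.0 = 0.2961 W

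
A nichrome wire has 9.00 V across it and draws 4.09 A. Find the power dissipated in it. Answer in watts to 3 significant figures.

36.8 W

With V and I both given, power follows immediately from P = V I.
P = 9.00 V × 4.090 A = 36.81 W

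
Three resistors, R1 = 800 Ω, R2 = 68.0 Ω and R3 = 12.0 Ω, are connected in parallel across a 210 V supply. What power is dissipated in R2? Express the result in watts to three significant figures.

649 W

Parallel branches share the same voltage; P = V²/R gives the branch power in one step.
P_R2 = V² / R2 = (210)² / 68.0 Ω = 648.5 W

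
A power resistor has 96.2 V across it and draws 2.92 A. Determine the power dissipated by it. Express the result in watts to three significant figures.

281 W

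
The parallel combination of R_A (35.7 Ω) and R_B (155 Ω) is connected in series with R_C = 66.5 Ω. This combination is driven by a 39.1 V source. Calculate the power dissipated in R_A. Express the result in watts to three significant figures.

First find R_p for the parallel pair, then treat R_p + R_C as a series loop.
R_p = (35.7×155)/(35.7+155) = 29.02 Ω
R_total = R_p + 66.5 = 29.02 + 66.5 = 95.52 Ω
I = V / R_total = 39.1 / 95.52 = 0.4094 A
Voltage across the parallel pair: V_p = I × R_p = 0.4094 × 29.02 = 11.88 V
R_A has V_p across it, so P = V_p²/R_A.
P_R_A = (11.88)² / 35.7 = 3.952 W

3.95 W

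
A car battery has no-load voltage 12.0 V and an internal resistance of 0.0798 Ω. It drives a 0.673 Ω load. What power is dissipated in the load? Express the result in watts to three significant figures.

Find the circuit current first, then P = I²R for the load (series elements share I).
I = ε / (r + R) = 12.0 / (0.0798 + 0.673) = 15.94 A
P_load = I² R = (15.94)² × 0.673 = 171.0 W

171 W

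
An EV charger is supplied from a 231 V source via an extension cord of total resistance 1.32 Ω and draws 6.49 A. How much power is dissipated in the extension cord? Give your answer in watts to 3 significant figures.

Only the current and the line resistance are needed for the I²R loss.
The extension cord carries the full 6.49 A.
P_line = I² R_line = (6.490)² × 1.32 = 55.60 W

55.6 W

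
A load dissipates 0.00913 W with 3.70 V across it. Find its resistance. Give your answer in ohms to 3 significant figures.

1500 Ω

From P = V I = I²R = V²/R, with the two given quantities we get R = V² / P.
R = (3.70)² / 0.00913 = 1499 Ω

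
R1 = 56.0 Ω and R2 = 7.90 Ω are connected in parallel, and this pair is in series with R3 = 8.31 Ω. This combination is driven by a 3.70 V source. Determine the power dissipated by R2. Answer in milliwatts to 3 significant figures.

Reduce the parallel combination to a single R_p; the circuit then becomes R_p in series with the remaining resistor.
R_p = (56.0×7.90)/(56.0+7.90) = 6.923 Ω
R_total = R_p + 8.31 = 6.923 + 8.31 = 15.23 Ω
I = V / R_total = 3.70 / 15.23 = 0.2429 A
Voltage across the parallel pair: V_p = I × R_p = 0.2429 × 6.923 = 1.682 V
R2 has V_p across it, so P = V_p²/R2.
P_R2 = (1.682)² / 7.90 = 0.3579 W

358 mW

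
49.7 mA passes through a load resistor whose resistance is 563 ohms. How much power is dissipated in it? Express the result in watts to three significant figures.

1.39 W

Current and resistance are given, so P = I²R is the direct form.
P = (0.04970 A)² × 563 Ω = 1.391 W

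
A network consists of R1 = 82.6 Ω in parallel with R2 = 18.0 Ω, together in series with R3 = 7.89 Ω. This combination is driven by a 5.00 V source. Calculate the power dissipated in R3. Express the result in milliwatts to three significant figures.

384 mW

First find R_p for the parallel pair, then treat R_p + R3 as a series loop.
R_p = (82.6×18.0)/(82.6+18.0) = 14.78 Ω
R_total = R_p + 7.89 = 14.78 + 7.89 = 22.67 Ω
I = V / R_total = 5.00 / 22.67 = 0.2206 A
R3 carries the full series current, so P = I²R.
P_R3 = (0.2206)² × 7.89 = 0.3838 W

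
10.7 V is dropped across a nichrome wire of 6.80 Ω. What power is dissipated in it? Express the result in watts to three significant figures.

Voltage and resistance are given, so P = V²/R is the one-step route.
P = (10.7 V)² / 6.80 Ω = 16.84 W

16.8 W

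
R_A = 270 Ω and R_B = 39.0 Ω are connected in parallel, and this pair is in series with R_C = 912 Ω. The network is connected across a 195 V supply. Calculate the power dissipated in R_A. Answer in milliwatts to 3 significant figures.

183 mW

First find R_p for the parallel pair, then treat R_p + R_C as a series loop.
R_p = (270×39.0)/(270+39.0) = 34.08 Ω
R_total = R_p + 912 = 34.08 + 912 = 946.1 Ω
I = V / R_total = 195 / 946.1 = 0.2061 A
Voltage across the parallel pair: V_p = I × R_p = 0.2061 × 34.08 = 7.024 V
R_A sits across V_p; its power is V_p²/R.
P_R_A = (7.024)² / 270 = 0.1827 W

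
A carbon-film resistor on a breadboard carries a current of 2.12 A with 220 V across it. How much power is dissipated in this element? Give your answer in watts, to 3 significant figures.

Since both terminal voltage and current are stated, P = V I gives the power in one step.
P = 220 V × 2.120 A = 466.4 W

466 W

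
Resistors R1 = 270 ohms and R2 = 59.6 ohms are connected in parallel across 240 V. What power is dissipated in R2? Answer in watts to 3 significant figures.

966 W

Every branch has 240 V across it, so for R2 the power is simply V²/R.
P_R2 = V² / R2 = (240)² / 59.6 Ω = 966.4 W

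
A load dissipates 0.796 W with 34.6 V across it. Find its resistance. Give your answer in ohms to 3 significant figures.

1500 Ω

Inverting the appropriate power form: R = V² / P.
R = (34.6)² / 0.796 = 1504 Ω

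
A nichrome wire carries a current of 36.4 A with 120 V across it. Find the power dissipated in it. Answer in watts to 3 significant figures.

V and I are known directly — P = V I, no intermediate step needed.
P = 120 V × 36.40 A = 4368 W

4370 W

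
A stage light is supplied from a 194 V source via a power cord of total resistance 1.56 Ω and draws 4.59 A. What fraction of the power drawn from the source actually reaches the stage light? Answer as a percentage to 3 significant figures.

The power cord carries the full 4.59 A.
P_line = I² R_line = (4.590)² × 1.56 = 32.87 W
P_source = V I = 194 × 4.590 = 890.5 W; P_load = 857.6 W
η = P_load / P_source = 857.6 / 890.5 = 0.9631

96.3 %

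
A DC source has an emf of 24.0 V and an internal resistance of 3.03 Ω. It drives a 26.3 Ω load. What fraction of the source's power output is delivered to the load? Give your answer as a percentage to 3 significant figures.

Both r and R carry the same current, so the power split is just the resistance split: η = R/(R+r).
η = R / (R + r) = 26.3 / (26.3 + 3.03) = 0.8967

89.7 %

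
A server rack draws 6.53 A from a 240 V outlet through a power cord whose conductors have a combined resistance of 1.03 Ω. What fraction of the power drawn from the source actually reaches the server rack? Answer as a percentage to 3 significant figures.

97.2 %

The power cord carries the full 6.53 A.
P_line = I² R_line = (6.530)² × 1.03 = 43.92 W
P_source = V I = 240 × 6.530 = 1567 W; P_load = 1523 W
η = P_load / P_source = 1523 / 1567 = 0.9720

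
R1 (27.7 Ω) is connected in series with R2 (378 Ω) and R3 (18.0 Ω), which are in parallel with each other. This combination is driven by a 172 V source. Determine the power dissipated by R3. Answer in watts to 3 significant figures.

First combine the parallel branches into one equivalent R_p, then R1 + R_p is a series pair.
R_p = (378×18.0)/(378+18.0) = 17.18 Ω
R_total = 27.7 + 17.18 = 44.88 Ω
I = V / R_total = 172 / 44.88 = 3.832 A
Voltage across the parallel pair: V_p = I × R_p = 3.832 × 17.18 = 65.85 V
R3 sees V_p directly, so P = V_p² / R3.
P_R3 = (65.85)² / 18.0 = 240.9 W

241 W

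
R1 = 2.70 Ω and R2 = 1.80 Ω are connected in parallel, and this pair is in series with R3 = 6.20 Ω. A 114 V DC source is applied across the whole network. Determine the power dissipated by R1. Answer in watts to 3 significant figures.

106 W

Collapse the R1‖R2 pair into one equivalent R_p; then R_p and R3 form a series string.
R_p = (2.70×1.80)/(2.70+1.80) = 1.080 Ω
R_total = R_p + 6.20 = 1.080 + 6.20 = 7.280 Ω
I = V / R_total = 114 / 7.280 = 15.66 A
Voltage across the parallel pair: V_p = I × R_p = 15.66 × 1.080 = 16.91 V
R1 has V_p across it, so P = V_p²/R1.
P_R1 = (16.91)² / 2.70 = 105.9 W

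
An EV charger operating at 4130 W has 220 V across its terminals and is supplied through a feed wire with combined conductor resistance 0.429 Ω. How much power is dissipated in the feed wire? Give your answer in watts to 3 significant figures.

The feed wire is a series resistance carrying the load current; its dissipation is I²R_line.
I = P / V = 4130 / 220 = 18.77 A through the feed wire.
P_line = I² R_line = (18.77)² × 0.429 = 151.2 W

151 W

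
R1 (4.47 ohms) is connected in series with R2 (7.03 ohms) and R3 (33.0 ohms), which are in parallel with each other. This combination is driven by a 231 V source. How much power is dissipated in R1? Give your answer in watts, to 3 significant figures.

Collapse R2‖R3 to a single equivalent, reducing the network to two series elements.
R_p = (7.03×33.0)/(7.03+33.0) = 5.795 Ω
R_total = 4.47 + 5.795 = 10.27 Ω
I = V / R_total = 231 / 10.27 = 22.50 A
R1 carries the full series current, so P = I²R.
P_R1 = (22.50)² × 4.47 = 2263 W

2260 W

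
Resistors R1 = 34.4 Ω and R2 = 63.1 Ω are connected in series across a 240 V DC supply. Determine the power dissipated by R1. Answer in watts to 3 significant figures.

208 W

The current is common to all series resistors; compute it, then apply P = I²R for the target.
R_total = 34.4 + 63.1 = 97.50 Ω
I = V / R_total = 240 / 97.50 = 2.462 A
P_R1 = I² × R1 = (2.462)² × 34.4 = 208.4 W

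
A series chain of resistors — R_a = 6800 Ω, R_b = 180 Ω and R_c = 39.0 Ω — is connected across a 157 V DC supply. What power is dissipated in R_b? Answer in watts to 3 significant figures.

The current is common to all series resistors; compute it, then apply P = I²R for the target.
R_total = 6800 + 180 + 39.0 = 7019 Ω
I = V / R_total = 157 / 7019 = 0.02237 A
P_R_b = I² × R_b = (0.02237)² × 180 = 0.09006 W

0.0901 W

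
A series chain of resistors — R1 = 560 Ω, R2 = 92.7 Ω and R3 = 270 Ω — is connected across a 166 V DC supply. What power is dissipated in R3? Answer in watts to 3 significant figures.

8.74 W

Every series element carries the same I. Get I from the total resistance, then P = I² × R3.
R_total = 560 + 92.7 + 270 = 922.7 Ω
I = V / R_total = 166 / 922.7 = 0.1799 A
P_R3 = I² × R3 = (0.1799)² × 270 = 8.739 W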